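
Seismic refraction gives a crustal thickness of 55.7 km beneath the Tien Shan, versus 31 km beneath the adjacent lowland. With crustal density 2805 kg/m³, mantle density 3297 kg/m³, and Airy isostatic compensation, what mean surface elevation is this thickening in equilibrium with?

3.69 km

Excess crust Δ = 55.7 km − 31 km = 24.7 km, split between elevation h and root r with h + r = Δ.
Airy balance ρ_c h = (ρ_m − ρ_c) r gives r = h ρ_c/(ρ_m − ρ_c), so h (1 + ρ_c/(ρ_m − ρ_c)) = Δ, i.e. h = Δ (ρ_m − ρ_c)/ρ_m.
h = 24.7 km × 492/3297 = 3.69 km.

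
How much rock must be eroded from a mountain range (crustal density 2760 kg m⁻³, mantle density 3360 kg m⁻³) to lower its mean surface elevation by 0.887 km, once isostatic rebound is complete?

Net drop Δ = e − u = e − e ρ_c/ρ_m = e (ρ_m − ρ_c)/ρ_m.
e = Δ ρ_m/(ρ_m − ρ_c) = 0.887 km × 3360/600 = 4.97 km.

4.97 km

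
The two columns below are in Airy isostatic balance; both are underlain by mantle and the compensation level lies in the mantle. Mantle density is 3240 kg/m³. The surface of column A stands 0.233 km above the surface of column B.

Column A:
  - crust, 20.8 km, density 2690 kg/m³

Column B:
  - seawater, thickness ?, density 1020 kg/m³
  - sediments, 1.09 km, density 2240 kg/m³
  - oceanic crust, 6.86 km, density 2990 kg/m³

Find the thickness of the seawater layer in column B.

Take the compensation level at the base of the deeper column (depth z_c below the surface of column A) and equate Σ ρ_i t_i down to z_c; mantle fills any gap and the z_c terms cancel.
Column A: 20.8×2690 + (z_c − 20.8)×3240
Column B: 0.233×0 + x×1020 + 1.09×2240 + 6.86×2990 + (z_c − 0.233 − 7.95 − x)×3240
The z_c×3240 term appears on both sides and cancels. Collect the known terms of each column as K = Σ(ρt)_known − 3240 × (depth of known layers): K_A = 55952 − 3240×20.8 = −11440; K_B = 22953 − 3240×(0.233 + 7.95) = −3559.92.
Balance: K_A = K_B − x×(3240 − 1020), so x = (K_B − K_A)/(3240 − 1020) = 7880.08/2220 = 3.55 km.

3.55 km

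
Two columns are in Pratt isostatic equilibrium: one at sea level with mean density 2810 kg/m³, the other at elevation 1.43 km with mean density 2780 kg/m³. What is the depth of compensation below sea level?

133 km

ρ_ref D = ρ (D + h) → D (ρ_ref − ρ) = ρ h.
D = ρ h/(ρ_ref − ρ) = 2780 × 1.43 km/(2810 − 2780) = 133 km.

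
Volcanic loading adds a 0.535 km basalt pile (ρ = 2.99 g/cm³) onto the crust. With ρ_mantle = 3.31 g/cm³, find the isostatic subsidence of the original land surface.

Subaerial loading: s = t ρ_load / ρ_m.
s = 0.535 km × 2.99/3.31 = 0.483 km.

0.483 km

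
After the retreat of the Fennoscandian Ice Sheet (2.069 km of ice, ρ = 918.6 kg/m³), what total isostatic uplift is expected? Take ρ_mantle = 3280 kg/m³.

Removing the load lets mantle flow back in; uplift u satisfies ρ_ice t = ρ_m u.
u = t ρ_ice/ρ_m = 2.069 km × 918.6/3280 = 0.579 km.

0.579 km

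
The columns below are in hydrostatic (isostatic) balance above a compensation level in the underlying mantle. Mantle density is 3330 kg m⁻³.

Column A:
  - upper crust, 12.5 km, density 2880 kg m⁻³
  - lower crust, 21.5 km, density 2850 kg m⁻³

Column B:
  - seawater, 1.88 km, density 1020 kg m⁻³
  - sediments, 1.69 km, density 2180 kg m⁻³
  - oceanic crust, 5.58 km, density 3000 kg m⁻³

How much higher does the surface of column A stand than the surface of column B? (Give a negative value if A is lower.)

2.35 km

For any compensation level in the mantle, the mantle terms cancel and isostasy reduces to e = (Σt_A − Σt_B) − (Σ(ρt)_A − Σ(ρt)_B) / ρ_m.
Σt_A = 34 km; Σt_B = 9.15 km; Σ(ρt)_A = 97275; Σ(ρt)_B = 22341.8 (in km·kg m⁻³).
e = (34 − 9.15) − (97275 − 22341.8) / 3330 = 2.35 km.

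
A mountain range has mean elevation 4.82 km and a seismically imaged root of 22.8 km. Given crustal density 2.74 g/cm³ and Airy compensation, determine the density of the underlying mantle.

3.32 g/cm³

Airy balance: ρ_c h = (ρ_m − ρ_c) r → ρ_m = ρ_c (1 + h/r).
ρ_m = 2.74 × (1 + 4.82 km/22.8 km) = 3.32 g/cm³.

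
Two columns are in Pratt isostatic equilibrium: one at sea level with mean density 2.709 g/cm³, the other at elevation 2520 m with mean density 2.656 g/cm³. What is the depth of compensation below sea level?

126000 m

ρ_ref D = ρ (D + h) → D (ρ_ref − ρ) = ρ h.
D = ρ h/(ρ_ref − ρ) = 2.656 × 2520 m/(2.709 − 2.656) = 126000 m.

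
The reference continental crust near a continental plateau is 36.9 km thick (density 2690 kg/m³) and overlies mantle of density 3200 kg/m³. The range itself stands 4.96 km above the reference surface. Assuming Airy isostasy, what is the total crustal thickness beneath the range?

68 km

Root depth r = h ρ_c / (ρ_m − ρ_c) = 4.96 km × 2690 / 510 = 26.16 km.
Total thickness = T + h + r = 36.9 km + 4.96 km + 26.16 km = 68 km.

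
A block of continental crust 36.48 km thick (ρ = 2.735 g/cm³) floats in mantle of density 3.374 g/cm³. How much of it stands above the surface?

Floating equilibrium: submerged depth d = t ρ_obj/ρ_fluid = 36.48 km × 2.735/3.374 = 29.57 km.
Freeboard = t − d = 36.48 km − 29.57 km = 6.91 km.

6.91 km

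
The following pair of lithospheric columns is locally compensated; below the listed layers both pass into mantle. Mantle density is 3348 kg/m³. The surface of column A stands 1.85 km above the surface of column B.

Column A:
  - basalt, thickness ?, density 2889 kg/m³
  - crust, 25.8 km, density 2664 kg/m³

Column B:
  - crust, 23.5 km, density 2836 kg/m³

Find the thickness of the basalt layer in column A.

Take the compensation level at the base of the deeper column (depth z_c below the surface of column A) and equate Σ ρ_i t_i down to z_c; mantle fills any gap and the z_c terms cancel.
Column A: x×2889 + 25.8×2664 + (z_c − 25.8 − x)×3348
Column B: 1.85×0 + 23.5×2836 + (z_c − 1.85 − 23.5)×3348
The z_c×3348 term appears on both sides and cancels. Collect the known terms of each column as K = Σ(ρt)_known − 3348 × (depth of known layers): K_A = 68731.2 − 3348×25.8 = −17647.2; K_B = 66646 − 3348×(1.85 + 23.5) = −18225.8.
Balance: K_A − x×(3348 − 2889) = K_B, so x = (K_A − K_B)/(3348 − 2889) = 578.6/459 = 1.26 km.

1.26 km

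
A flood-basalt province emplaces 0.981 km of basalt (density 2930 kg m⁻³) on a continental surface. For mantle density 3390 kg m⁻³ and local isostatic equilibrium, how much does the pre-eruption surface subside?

0.848 km

Subaerial loading: s = t ρ_load / ρ_m.
s = 0.981 km × 2930/3390 = 0.848 km.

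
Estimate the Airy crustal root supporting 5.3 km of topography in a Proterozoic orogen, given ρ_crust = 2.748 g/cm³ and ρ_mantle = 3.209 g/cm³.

31.6 km

In Airy isostatic equilibrium: the weight of the topography is balanced by the buoyancy of the root, ρ_c h = (ρ_m − ρ_c) r.
r = h · ρ_c / (ρ_m − ρ_c) = 5.3 km × 2.748 / (3.209 − 2.748) = 31.6 km.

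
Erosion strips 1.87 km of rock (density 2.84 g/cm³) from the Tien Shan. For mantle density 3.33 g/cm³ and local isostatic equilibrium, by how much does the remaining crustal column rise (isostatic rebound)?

Unloading: uplift u = e ρ_c/ρ_m = 1.87 km × 2.84/3.33 = 1.59 km.

1.59 km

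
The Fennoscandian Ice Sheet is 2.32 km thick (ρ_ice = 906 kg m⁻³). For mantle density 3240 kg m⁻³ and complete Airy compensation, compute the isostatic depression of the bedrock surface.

In Airy isostatic equilibrium: the ice load ρ_ice t is balanced by mantle displaced below, ρ_m s.
s = t ρ_ice / ρ_m = 2.32 km × 906/3240 = 0.649 km.

0.649 km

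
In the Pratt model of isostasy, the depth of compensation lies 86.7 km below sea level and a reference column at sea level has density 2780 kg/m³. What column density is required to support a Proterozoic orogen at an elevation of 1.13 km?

Pratt balance: ρ_ref D = ρ (D + h).
ρ = ρ_ref D/(D + h) = 2780 × 86.7 km/(86.7 km + 1.13 km) = 2740 kg/m³.

2740 kg/m³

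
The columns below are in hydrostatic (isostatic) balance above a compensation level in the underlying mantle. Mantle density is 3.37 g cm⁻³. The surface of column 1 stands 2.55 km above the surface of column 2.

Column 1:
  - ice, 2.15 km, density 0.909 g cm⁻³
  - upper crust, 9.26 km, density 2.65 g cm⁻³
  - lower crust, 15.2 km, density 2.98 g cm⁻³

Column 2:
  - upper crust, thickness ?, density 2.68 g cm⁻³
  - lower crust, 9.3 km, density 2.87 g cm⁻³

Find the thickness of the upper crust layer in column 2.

6.73 km

Take the compensation level at the base of the deeper column (depth z_c below the surface of column 1) and equate Σ ρ_i t_i down to z_c; mantle fills any gap and the z_c terms cancel.
Column 1: 2.15×0.909 + 9.26×2.65 + 15.2×2.98 + (z_c − 26.61)×3.37
Column 2: 2.55×0 + x×2.68 + 9.3×2.87 + (z_c − 2.55 − 9.3 − x)×3.37
The z_c×3.37 term appears on both sides and cancels. Collect the known terms of each column as K = Σ(ρt)_known − 3.37 × (depth of known layers): K_1 = 71.78935 − 3.37×26.61 = −17.88635; K_2 = 26.691 − 3.37×(2.55 + 9.3) = −13.2435.
Balance: K_1 = K_2 − x×(3.37 − 2.68), so x = (K_2 − K_1)/(3.37 − 2.68) = 4.64285/0.69 = 6.73 km.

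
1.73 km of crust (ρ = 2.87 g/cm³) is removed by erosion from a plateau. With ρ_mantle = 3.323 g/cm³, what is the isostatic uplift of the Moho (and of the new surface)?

Unloading: uplift u = e ρ_c/ρ_m = 1.73 km × 2.87/3.323 = 1.49 km.

1.49 km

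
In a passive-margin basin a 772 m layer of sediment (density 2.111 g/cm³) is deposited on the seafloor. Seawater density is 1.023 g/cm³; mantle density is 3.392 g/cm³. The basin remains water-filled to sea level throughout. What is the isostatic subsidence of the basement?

Submarine loading: the sediment displaces seawater, and the subsidence is in turn flooded, so s (ρ_m − ρ_w) = t (ρ_sed − ρ_w).
s = 772 m × (2.111 − 1.023) / (3.392 − 1.023) = 355 m.

355 m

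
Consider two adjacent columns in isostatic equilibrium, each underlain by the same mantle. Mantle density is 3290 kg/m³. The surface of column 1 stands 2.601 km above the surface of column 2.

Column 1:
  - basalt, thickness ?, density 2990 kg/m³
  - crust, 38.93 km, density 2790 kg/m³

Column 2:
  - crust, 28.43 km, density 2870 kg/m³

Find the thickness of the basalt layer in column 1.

3.44 km

Take the compensation level at the base of the deeper column (depth z_c below the surface of column 1) and equate Σ ρ_i t_i down to z_c; mantle fills any gap and the z_c terms cancel.
Column 1: x×2990 + 38.93×2790 + (z_c − 38.93 − x)×3290
Column 2: 2.601×0 + 28.43×2870 + (z_c − 2.601 − 28.43)×3290
The z_c×3290 term appears on both sides and cancels. Collect the known terms of each column as K = Σ(ρt)_known − 3290 × (depth of known layers): K_1 = 108614.7 − 3290×38.93 = −19465; K_2 = 81594.1 − 3290×(2.601 + 28.43) = −20497.89.
Balance: K_1 − x×(3290 − 2990) = K_2, so x = (K_1 − K_2)/(3290 − 2990) = 1032.89/300 = 3.44 km.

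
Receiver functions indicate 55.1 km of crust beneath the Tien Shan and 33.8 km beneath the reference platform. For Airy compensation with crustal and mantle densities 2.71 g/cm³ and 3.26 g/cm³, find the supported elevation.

Excess crust Δ = 55.1 km − 33.8 km = 21.3 km, split between elevation h and root r with h + r = Δ.
Airy balance ρ_c h = (ρ_m − ρ_c) r gives r = h ρ_c/(ρ_m − ρ_c), so h (1 + ρ_c/(ρ_m − ρ_c)) = Δ, i.e. h = Δ (ρ_m − ρ_c)/ρ_m.
h = 21.3 km × 0.55/3.26 = 3.59 km.

3.59 km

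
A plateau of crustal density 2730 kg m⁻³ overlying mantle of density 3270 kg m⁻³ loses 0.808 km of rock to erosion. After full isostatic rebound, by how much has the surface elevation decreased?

0.133 km

Rebound u = e ρ_c/ρ_m = 0.808 km × 2730/3270 = 0.6746 km.
Net surface drop = e − u = 0.808 km − 0.6746 km = e (ρ_m − ρ_c)/ρ_m = 0.133 km.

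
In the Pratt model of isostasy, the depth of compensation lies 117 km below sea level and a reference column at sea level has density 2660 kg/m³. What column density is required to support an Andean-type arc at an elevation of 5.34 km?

Pratt balance: ρ_ref D = ρ (D + h).
ρ = ρ_ref D/(D + h) = 2660 × 117 km/(117 km + 5.34 km) = 2540 kg/m³.

2540 kg/m³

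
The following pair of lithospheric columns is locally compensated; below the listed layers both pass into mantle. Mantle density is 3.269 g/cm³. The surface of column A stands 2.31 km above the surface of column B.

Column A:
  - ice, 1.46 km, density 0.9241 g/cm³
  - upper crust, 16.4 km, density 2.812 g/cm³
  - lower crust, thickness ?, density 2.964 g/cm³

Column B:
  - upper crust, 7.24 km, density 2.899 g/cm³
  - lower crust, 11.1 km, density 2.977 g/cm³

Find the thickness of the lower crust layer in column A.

Take the compensation level at the base of the deeper column (depth z_c below the surface of column A) and equate Σ ρ_i t_i down to z_c; mantle fills any gap and the z_c terms cancel.
Column A: 1.46×0.9241 + 16.4×2.812 + x×2.964 + (z_c − 17.86 − x)×3.269
Column B: 2.31×0 + 7.24×2.899 + 11.1×2.977 + (z_c − 2.31 − 18.34)×3.269
The z_c×3.269 term appears on both sides and cancels. Collect the known terms of each column as K = Σ(ρt)_known − 3.269 × (depth of known layers): K_A = 47.465986 − 3.269×17.86 = −10.918354; K_B = 54.03346 − 3.269×(2.31 + 18.34) = −13.47139.
Balance: K_A − x×(3.269 − 2.964) = K_B, so x = (K_A − K_B)/(3.269 − 2.964) = 2.55304/0.305 = 8.37 km.

8.37 km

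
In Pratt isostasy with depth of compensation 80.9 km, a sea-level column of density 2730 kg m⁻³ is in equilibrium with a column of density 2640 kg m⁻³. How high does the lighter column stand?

ρ_ref D = ρ (D + h) → h = D (ρ_ref − ρ)/ρ.
h = 80.9 km × (2730 − 2640)/2640 = 2.76 km.

2.76 km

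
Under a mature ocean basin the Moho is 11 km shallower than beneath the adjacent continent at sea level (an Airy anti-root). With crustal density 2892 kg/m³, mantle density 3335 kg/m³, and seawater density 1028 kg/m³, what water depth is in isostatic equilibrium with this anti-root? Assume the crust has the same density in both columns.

Replacing a thickness d of crust by seawater at the top must be balanced by replacing crust with mantle at the base: d (ρ_c − ρ_w) = a (ρ_m − ρ_c).
d = a (ρ_m − ρ_c)/(ρ_c − ρ_w) = 11 km × 443/1864 = 2.61 km.

2.61 km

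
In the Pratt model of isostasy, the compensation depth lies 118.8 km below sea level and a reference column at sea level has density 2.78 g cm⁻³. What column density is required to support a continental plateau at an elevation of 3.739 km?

Pratt balance: ρ_ref D = ρ (D + h).
ρ = ρ_ref D/(D + h) = 2.78 × 118.8 km/(118.8 km + 3.739 km) = 2.7 g cm⁻³.

2.7 g cm⁻³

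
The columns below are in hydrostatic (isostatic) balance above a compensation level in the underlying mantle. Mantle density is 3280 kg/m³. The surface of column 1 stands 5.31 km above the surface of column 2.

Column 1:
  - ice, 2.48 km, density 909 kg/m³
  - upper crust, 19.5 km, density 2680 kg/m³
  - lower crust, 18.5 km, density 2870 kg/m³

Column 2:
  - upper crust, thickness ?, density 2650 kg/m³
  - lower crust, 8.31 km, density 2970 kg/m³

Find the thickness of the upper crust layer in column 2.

8.21 km

Take the compensation level at the base of the deeper column (depth z_c below the surface of column 1) and equate Σ ρ_i t_i down to z_c; mantle fills any gap and the z_c terms cancel.
Column 1: 2.48×909 + 19.5×2680 + 18.5×2870 + (z_c − 40.48)×3280
Column 2: 5.31×0 + x×2650 + 8.31×2970 + (z_c − 5.31 − 8.31 − x)×3280
The z_c×3280 term appears on both sides and cancels. Collect the known terms of each column as K = Σ(ρt)_known − 3280 × (depth of known layers): K_1 = 107609.32 − 3280×40.48 = −25165.08; K_2 = 24680.7 − 3280×(5.31 + 8.31) = −19992.9.
Balance: K_1 = K_2 − x×(3280 − 2650), so x = (K_2 − K_1)/(3280 − 2650) = 5172.18/630 = 8.21 km.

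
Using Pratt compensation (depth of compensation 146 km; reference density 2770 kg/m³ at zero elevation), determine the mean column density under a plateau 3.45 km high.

Pratt balance: ρ_ref D = ρ (D + h).
ρ = ρ_ref D/(D + h) = 2770 × 146 km/(146 km + 3.45 km) = 2710 kg/m³.

2710 kg/m³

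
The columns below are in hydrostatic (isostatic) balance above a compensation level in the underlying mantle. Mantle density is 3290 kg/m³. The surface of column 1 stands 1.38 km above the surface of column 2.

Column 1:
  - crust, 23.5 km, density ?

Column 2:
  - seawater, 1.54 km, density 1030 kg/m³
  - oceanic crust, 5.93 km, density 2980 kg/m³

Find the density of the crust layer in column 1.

2870 kg/m³

Take the compensation level at the base of the deeper column (depth z_c below the surface of column 1) and equate Σ ρ_i t_i down to z_c; mantle fills any gap and the z_c terms cancel.
Column 1: 23.5×ρ + (z_c − 23.5)×3290
Column 2: 1.38×0 + 1.54×1030 + 5.93×2980 + (z_c − 1.38 − 7.47)×3290
The z_c×3290 term appears on both sides and cancels. Collect the known terms of each column as K = Σ(ρt)_known − 3290 × (depth of known layers): K_1 = 0 − 3290×23.5 = −77315; K_2 = 19257.6 − 3290×(1.38 + 7.47) = −9858.9.
Balance: K_1 + 23.5×ρ = K_2, so ρ = (K_2 − K_1)/23.5 = 67456.1/23.5 = 2870 kg/m³.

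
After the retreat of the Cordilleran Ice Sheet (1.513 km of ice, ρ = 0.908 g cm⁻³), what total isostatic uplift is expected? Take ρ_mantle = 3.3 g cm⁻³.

0.416 km

Removing the load lets mantle flow back in; uplift u satisfies ρ_ice t = ρ_m u.
u = t ρ_ice/ρ_m = 1.513 km × 0.908/3.3 = 0.416 km.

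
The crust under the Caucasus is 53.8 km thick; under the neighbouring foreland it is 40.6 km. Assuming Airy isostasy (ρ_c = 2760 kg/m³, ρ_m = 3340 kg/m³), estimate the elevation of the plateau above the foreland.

2.29 km

Excess crust Δ = 53.8 km − 40.6 km = 13.2 km, split between elevation h and root r with h + r = Δ.
Airy balance ρ_c h = (ρ_m − ρ_c) r gives r = h ρ_c/(ρ_m − ρ_c), so h (1 + ρ_c/(ρ_m − ρ_c)) = Δ, i.e. h = Δ (ρ_m − ρ_c)/ρ_m.
h = 13.2 km × 580/3340 = 2.29 km.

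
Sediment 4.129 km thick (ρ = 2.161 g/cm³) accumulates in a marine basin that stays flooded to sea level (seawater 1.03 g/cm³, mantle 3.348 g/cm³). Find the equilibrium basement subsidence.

Submarine loading: the sediment displaces seawater, and the subsidence is in turn flooded, so s (ρ_m − ρ_w) = t (ρ_sed − ρ_w).
s = 4.129 km × (2.161 − 1.03) / (3.348 − 1.03) = 2.01 km.

2.01 km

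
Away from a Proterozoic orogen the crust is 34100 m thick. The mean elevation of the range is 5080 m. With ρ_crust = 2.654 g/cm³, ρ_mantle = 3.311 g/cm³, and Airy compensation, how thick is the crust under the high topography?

Root depth r = h ρ_c / (ρ_m − ρ_c) = 5080 m × 2.654 / 0.657 = 20520 m.
Total thickness = T + h + r = 34100 m + 5080 m + 20520 m = 59700 m.

59700 m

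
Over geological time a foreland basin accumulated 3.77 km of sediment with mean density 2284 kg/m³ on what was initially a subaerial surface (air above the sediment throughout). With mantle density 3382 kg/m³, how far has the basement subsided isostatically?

Subaerial load: s = t ρ_sed / ρ_m = 3.77 km × 2284/3382 = 2.55 km.

2.55 km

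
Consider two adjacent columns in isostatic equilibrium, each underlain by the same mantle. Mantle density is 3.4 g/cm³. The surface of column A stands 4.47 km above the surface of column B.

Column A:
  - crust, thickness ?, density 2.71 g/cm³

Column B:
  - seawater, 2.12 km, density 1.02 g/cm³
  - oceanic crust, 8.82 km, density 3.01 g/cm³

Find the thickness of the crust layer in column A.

34.3 km

Take the compensation level at the base of the deeper column (depth z_c below the surface of column A) and equate Σ ρ_i t_i down to z_c; mantle fills any gap and the z_c terms cancel.
Column A: x×2.71 + (z_c − 0 − x)×3.4
Column B: 4.47×0 + 2.12×1.02 + 8.82×3.01 + (z_c − 4.47 − 10.94)×3.4
The z_c×3.4 term appears on both sides and cancels. Collect the known terms of each column as K = Σ(ρt)_known − 3.4 × (depth of known layers): K_A = 0 − 3.4×0 = 0; K_B = 28.7106 − 3.4×(4.47 + 10.94) = −23.6834.
Balance: K_A − x×(3.4 − 2.71) = K_B, so x = (K_A − K_B)/(3.4 − 2.71) = 23.6834/0.69 = 34.3 km.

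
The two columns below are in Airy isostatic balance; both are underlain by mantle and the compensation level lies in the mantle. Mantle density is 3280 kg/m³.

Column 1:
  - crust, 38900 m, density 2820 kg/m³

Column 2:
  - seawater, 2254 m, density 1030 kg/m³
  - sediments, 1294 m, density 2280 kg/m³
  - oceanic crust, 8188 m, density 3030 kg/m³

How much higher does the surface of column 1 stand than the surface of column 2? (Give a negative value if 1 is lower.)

For any compensation level in the mantle, the mantle terms cancel and isostasy reduces to e = (Σt_1 − Σt_2) − (Σ(ρt)_1 − Σ(ρt)_2) / ρ_m.
Σt_1 = 38900 m; Σt_2 = 11736 m; Σ(ρt)_1 = 109698000; Σ(ρt)_2 = 30081580 (in m·kg/m³).
e = (38900 − 11736) − (109698000 − 30081580) / 3280 = 2890 m.

2890 m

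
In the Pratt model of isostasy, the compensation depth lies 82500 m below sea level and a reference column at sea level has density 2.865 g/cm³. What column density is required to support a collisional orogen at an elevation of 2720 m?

2.77 g/cm³

Pratt balance: ρ_ref D = ρ (D + h).
ρ = ρ_ref D/(D + h) = 2.865 × 82500 m/(82500 m + 2720 m) = 2.77 g/cm³.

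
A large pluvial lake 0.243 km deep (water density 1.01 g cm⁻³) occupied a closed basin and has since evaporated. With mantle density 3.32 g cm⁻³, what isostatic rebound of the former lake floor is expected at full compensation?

0.0739 km

u = d ρ_w/ρ_m = 0.243 km × 1.01/3.32 = 0.0739 km.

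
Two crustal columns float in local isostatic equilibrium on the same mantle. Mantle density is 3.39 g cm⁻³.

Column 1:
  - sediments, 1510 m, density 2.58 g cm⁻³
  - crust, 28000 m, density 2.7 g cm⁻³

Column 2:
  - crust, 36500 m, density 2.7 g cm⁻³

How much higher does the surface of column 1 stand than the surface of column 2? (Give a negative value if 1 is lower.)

For any compensation level in the mantle, the mantle terms cancel and isostasy reduces to e = (Σt_1 − Σt_2) − (Σ(ρt)_1 − Σ(ρt)_2) / ρ_m.
Σt_1 = 29510 m; Σt_2 = 36500 m; Σ(ρt)_1 = 79495.8; Σ(ρt)_2 = 98550 (in m·g cm⁻³).
e = (29510 − 36500) − (79495.8 − 98550) / 3.39 = −1370 m.

−1370 m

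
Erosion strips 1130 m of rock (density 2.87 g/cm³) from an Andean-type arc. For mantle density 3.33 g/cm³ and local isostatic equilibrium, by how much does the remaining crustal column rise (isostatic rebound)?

974 m

Unloading: uplift u = e ρ_c/ρ_m = 1130 m × 2.87/3.33 = 974 m.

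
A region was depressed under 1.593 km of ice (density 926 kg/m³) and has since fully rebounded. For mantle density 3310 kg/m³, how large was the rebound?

0.446 km

Removing the load lets mantle flow back in; uplift u satisfies ρ_ice t = ρ_m u.
u = t ρ_ice/ρ_m = 1.593 km × 926/3310 = 0.446 km.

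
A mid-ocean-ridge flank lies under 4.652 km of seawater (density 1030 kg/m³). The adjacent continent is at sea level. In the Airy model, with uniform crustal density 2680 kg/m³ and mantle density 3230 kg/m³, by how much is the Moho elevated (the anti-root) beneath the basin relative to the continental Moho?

For local isostatic compensation: replacing crust with seawater at the top is compensated by replacing crust with mantle at the base: d (ρ_c − ρ_w) = a (ρ_m − ρ_c).
a = d (ρ_c − ρ_w)/(ρ_m − ρ_c) = 4.652 km × 1650/550 = 14 km.

14 km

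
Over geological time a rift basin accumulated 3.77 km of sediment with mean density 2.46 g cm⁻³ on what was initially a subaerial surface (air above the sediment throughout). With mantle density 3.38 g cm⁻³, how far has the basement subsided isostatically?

2.74 km

Subaerial load: s = t ρ_sed / ρ_m = 3.77 km × 2.46/3.38 = 2.74 km.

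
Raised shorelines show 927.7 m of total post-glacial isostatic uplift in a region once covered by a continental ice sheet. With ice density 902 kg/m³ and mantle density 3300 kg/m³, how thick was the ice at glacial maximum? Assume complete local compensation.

3390 m

u = t ρ_ice/ρ_m → t = u ρ_m/ρ_ice = 927.7 m × 3300/902 = 3390 m.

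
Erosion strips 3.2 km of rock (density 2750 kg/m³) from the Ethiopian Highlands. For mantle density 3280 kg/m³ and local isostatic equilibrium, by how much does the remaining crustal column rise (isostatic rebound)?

2.68 km

Unloading: uplift u = e ρ_c/ρ_m = 3.2 km × 2750/3280 = 2.68 km.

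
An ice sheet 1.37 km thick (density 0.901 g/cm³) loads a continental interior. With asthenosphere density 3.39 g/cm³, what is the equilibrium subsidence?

0.364 km

By Archimedes' principle applied to the lithosphere: the ice load ρ_ice t is balanced by mantle displaced below, ρ_m s.
s = t ρ_ice / ρ_m = 1.37 km × 0.901/3.39 = 0.364 km.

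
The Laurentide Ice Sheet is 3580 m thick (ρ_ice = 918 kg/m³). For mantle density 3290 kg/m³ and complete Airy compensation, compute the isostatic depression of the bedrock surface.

999 m

Isostatic balance requires: the ice load ρ_ice t is balanced by mantle displaced below, ρ_m s.
s = t ρ_ice / ρ_m = 3580 m × 918/3290 = 999 m.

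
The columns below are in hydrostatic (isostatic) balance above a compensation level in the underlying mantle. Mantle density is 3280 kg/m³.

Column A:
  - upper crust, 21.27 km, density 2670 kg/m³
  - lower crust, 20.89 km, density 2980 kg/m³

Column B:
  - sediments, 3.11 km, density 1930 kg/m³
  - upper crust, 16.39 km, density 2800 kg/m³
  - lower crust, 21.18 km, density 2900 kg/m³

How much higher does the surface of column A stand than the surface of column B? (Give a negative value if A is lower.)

For any compensation level in the mantle, the mantle terms cancel and isostasy reduces to e = (Σt_A − Σt_B) − (Σ(ρt)_A − Σ(ρt)_B) / ρ_m.
Σt_A = 42.16 km; Σt_B = 40.68 km; Σ(ρt)_A = 119043.1; Σ(ρt)_B = 113316.3 (in km·kg/m³).
e = (42.16 − 40.68) − (119043.1 − 113316.3) / 3280 = −0.266 km.

−0.266 km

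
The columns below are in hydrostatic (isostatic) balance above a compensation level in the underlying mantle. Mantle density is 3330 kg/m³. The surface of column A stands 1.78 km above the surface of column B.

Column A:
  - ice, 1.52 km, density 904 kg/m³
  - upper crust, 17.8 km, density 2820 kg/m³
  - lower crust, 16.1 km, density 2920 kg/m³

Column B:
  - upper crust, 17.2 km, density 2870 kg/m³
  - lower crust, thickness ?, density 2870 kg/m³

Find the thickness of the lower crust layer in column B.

Take the compensation level at the base of the deeper column (depth z_c below the surface of column A) and equate Σ ρ_i t_i down to z_c; mantle fills any gap and the z_c terms cancel.
Column A: 1.52×904 + 17.8×2820 + 16.1×2920 + (z_c − 35.42)×3330
Column B: 1.78×0 + 17.2×2870 + x×2870 + (z_c − 1.78 − 17.2 − x)×3330
The z_c×3330 term appears on both sides and cancels. Collect the known terms of each column as K = Σ(ρt)_known − 3330 × (depth of known layers): K_A = 98582.08 − 3330×35.42 = −19366.52; K_B = 49364 − 3330×(1.78 + 17.2) = −13839.4.
Balance: K_A = K_B − x×(3330 − 2870), so x = (K_B − K_A)/(3330 − 2870) = 5527.12/460 = 12 km.

12 km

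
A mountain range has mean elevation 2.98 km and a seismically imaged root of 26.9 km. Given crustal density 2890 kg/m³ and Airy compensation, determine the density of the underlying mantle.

Airy balance: ρ_c h = (ρ_m − ρ_c) r → ρ_m = ρ_c (1 + h/r).
ρ_m = 2890 × (1 + 2.98 km/26.9 km) = 3210 kg/m³.

3210 kg/m³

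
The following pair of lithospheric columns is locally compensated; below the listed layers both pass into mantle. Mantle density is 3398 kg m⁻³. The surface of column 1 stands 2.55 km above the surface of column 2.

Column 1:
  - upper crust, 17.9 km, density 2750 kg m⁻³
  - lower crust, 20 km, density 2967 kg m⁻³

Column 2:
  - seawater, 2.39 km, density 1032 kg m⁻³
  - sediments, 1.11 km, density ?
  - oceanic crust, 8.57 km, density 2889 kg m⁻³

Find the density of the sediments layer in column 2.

Take the compensation level at the base of the deeper column (depth z_c below the surface of column 1) and equate Σ ρ_i t_i down to z_c; mantle fills any gap and the z_c terms cancel.
Column 1: 17.9×2750 + 20×2967 + (z_c − 37.9)×3398
Column 2: 2.55×0 + 2.39×1032 + 1.11×ρ + 8.57×2889 + (z_c − 2.55 − 12.07)×3398
The z_c×3398 term appears on both sides and cancels. Collect the known terms of each column as K = Σ(ρt)_known − 3398 × (depth of known layers): K_1 = 108565 − 3398×37.9 = −20219.2; K_2 = 27225.21 − 3398×(2.55 + 12.07) = −22453.55.
Balance: K_1 = K_2 + 1.11×ρ, so ρ = (K_1 − K_2)/1.11 = 2234.35/1.11 = 2010 kg m⁻³.

2010 kg m⁻³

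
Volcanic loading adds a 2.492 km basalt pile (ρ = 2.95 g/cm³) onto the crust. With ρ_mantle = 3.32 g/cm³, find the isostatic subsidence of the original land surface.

2.21 km

Subaerial loading: s = t ρ_load / ρ_m.
s = 2.492 km × 2.95/3.32 = 2.21 km.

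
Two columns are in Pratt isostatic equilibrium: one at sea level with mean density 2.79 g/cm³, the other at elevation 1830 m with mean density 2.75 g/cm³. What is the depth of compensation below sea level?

ρ_ref D = ρ (D + h) → D (ρ_ref − ρ) = ρ h.
D = ρ h/(ρ_ref − ρ) = 2.75 × 1830 m/(2.79 − 2.75) = 126000 m.

126000 m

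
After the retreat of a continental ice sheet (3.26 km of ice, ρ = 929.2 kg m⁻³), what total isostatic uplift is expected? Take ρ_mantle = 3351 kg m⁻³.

Removing the load lets mantle flow back in; uplift u satisfies ρ_ice t = ρ_m u.
u = t ρ_ice/ρ_m = 3.26 km × 929.2/3351 = 0.904 km.

0.904 km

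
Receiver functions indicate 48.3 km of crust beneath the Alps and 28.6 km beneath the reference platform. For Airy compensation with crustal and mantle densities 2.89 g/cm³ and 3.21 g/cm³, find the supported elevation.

1.96 km

Excess crust Δ = 48.3 km − 28.6 km = 19.7 km, split between elevation h and root r with h + r = Δ.
Airy balance ρ_c h = (ρ_m − ρ_c) r gives r = h ρ_c/(ρ_m − ρ_c), so h (1 + ρ_c/(ρ_m − ρ_c)) = Δ, i.e. h = Δ (ρ_m − ρ_c)/ρ_m.
h = 19.7 km × 0.32/3.21 = 1.96 km.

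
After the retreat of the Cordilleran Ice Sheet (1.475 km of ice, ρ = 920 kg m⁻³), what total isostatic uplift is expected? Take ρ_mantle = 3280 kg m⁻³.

0.414 km

Removing the load lets mantle flow back in; uplift u satisfies ρ_ice t = ρ_m u.
u = t ρ_ice/ρ_m = 1.475 km × 920/3280 = 0.414 km.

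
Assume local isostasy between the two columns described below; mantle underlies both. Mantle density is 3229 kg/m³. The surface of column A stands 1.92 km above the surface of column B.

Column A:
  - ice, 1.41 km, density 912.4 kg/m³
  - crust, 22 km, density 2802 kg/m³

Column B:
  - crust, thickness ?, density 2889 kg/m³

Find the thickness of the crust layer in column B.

Take the compensation level at the base of the deeper column (depth z_c below the surface of column A) and equate Σ ρ_i t_i down to z_c; mantle fills any gap and the z_c terms cancel.
Column A: 1.41×912.4 + 22×2802 + (z_c − 23.41)×3229
Column B: 1.92×0 + x×2889 + (z_c − 1.92 − 0 − x)×3229
The z_c×3229 term appears on both sides and cancels. Collect the known terms of each column as K = Σ(ρt)_known − 3229 × (depth of known layers): K_A = 62930.484 − 3229×23.41 = −12660.406; K_B = 0 − 3229×(1.92 + 0) = −6199.68.
Balance: K_A = K_B − x×(3229 − 2889), so x = (K_B − K_A)/(3229 − 2889) = 6460.73/340 = 19 km.

19 km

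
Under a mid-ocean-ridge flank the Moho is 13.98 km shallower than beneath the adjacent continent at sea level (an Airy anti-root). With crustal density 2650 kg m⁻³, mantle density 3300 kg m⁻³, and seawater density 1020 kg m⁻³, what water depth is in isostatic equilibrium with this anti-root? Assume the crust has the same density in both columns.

Replacing a thickness d of crust by seawater at the top must be balanced by replacing crust with mantle at the base: d (ρ_c − ρ_w) = a (ρ_m − ρ_c).
d = a (ρ_m − ρ_c)/(ρ_c − ρ_w) = 13.98 km × 650/1630 = 5.57 km.

5.57 km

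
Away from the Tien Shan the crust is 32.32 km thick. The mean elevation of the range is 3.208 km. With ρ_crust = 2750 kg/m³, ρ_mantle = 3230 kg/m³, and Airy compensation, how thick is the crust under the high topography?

53.9 km

Root depth r = h ρ_c / (ρ_m − ρ_c) = 3.208 km × 2750 / 480 = 18.38 km.
Total thickness = T + h + r = 32.32 km + 3.208 km + 18.38 km = 53.9 km.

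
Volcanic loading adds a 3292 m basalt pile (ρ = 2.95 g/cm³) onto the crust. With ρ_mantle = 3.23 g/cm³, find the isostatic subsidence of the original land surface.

Subaerial loading: s = t ρ_load / ρ_m.
s = 3292 m × 2.95/3.23 = 3010 m.

3010 m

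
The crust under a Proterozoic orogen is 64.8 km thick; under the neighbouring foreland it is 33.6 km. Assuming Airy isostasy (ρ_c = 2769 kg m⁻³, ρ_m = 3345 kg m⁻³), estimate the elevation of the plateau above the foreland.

5.37 km

Excess crust Δ = 64.8 km − 33.6 km = 31.2 km, split between elevation h and root r with h + r = Δ.
Airy balance ρ_c h = (ρ_m − ρ_c) r gives r = h ρ_c/(ρ_m − ρ_c), so h (1 + ρ_c/(ρ_m − ρ_c)) = Δ, i.e. h = Δ (ρ_m − ρ_c)/ρ_m.
h = 31.2 km × 576/3345 = 5.37 km.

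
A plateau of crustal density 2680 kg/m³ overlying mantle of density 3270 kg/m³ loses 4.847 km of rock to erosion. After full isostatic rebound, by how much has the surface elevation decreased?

Rebound u = e ρ_c/ρ_m = 4.847 km × 2680/3270 = 3.972 km.
Net surface drop = e − u = 4.847 km − 3.972 km = e (ρ_m − ρ_c)/ρ_m = 0.875 km.

0.875 km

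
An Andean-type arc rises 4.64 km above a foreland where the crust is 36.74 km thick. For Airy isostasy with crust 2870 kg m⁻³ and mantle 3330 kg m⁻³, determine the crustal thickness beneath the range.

Root depth r = h ρ_c / (ρ_m − ρ_c) = 4.64 km × 2870 / 460 = 28.95 km.
Total thickness = T + h + r = 36.74 km + 4.64 km + 28.95 km = 70.3 km.

70.3 km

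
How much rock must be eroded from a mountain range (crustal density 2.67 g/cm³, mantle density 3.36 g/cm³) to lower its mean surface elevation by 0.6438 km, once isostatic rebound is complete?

Net drop Δ = e − u = e − e ρ_c/ρ_m = e (ρ_m − ρ_c)/ρ_m.
e = Δ ρ_m/(ρ_m − ρ_c) = 0.6438 km × 3.36/0.69 = 3.14 km.

3.14 km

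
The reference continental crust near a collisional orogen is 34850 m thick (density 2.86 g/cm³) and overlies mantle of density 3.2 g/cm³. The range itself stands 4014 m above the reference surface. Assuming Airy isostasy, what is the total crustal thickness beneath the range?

Root depth r = h ρ_c / (ρ_m − ρ_c) = 4014 m × 2.86 / 0.34 = 33760 m.
Total thickness = T + h + r = 34850 m + 4014 m + 33760 m = 72600 m.

72600 m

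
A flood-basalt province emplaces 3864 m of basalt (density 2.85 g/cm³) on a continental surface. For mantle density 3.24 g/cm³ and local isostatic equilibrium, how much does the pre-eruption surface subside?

Subaerial loading: s = t ρ_load / ρ_m.
s = 3864 m × 2.85/3.24 = 3400 m.

3400 m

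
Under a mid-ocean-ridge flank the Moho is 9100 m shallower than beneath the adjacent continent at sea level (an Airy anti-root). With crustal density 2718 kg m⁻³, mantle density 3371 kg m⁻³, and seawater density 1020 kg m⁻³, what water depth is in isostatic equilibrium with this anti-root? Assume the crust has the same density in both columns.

Replacing a thickness d of crust by seawater at the top must be balanced by replacing crust with mantle at the base: d (ρ_c − ρ_w) = a (ρ_m − ρ_c).
d = a (ρ_m − ρ_c)/(ρ_c − ρ_w) = 9100 m × 653/1698 = 3500 m.

3500 m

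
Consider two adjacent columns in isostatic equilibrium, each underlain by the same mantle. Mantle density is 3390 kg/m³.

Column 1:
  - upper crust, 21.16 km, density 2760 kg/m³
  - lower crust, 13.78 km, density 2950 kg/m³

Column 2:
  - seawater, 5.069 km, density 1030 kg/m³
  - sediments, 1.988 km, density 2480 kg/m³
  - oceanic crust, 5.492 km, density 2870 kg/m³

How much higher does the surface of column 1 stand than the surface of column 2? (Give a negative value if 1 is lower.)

For any compensation level in the mantle, the mantle terms cancel and isostasy reduces to e = (Σt_1 − Σt_2) − (Σ(ρt)_1 − Σ(ρt)_2) / ρ_m.
Σt_1 = 34.94 km; Σt_2 = 12.549 km; Σ(ρt)_1 = 99052.6; Σ(ρt)_2 = 25913.35 (in km·kg/m³).
e = (34.94 − 12.549) − (99052.6 − 25913.35) / 3390 = 0.816 km.

0.816 km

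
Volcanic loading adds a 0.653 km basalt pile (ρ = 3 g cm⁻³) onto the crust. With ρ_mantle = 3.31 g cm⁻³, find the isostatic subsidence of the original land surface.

0.592 km

Subaerial loading: s = t ρ_load / ρ_m.
s = 0.653 km × 3/3.31 = 0.592 km.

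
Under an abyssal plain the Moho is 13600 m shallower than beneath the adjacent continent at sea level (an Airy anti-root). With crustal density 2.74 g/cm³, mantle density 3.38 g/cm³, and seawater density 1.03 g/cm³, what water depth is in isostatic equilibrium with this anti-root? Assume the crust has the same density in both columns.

Replacing a thickness d of crust by seawater at the top must be balanced by replacing crust with mantle at the base: d (ρ_c − ρ_w) = a (ρ_m − ρ_c).
d = a (ρ_m − ρ_c)/(ρ_c − ρ_w) = 13600 m × 0.64/1.71 = 5090 m.

5090 m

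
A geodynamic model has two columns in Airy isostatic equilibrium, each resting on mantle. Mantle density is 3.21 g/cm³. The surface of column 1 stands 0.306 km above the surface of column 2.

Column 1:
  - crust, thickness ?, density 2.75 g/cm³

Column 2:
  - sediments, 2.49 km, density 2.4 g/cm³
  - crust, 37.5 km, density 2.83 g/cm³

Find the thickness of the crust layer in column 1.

Take the compensation level at the base of the deeper column (depth z_c below the surface of column 1) and equate Σ ρ_i t_i down to z_c; mantle fills any gap and the z_c terms cancel.
Column 1: x×2.75 + (z_c − 0 − x)×3.21
Column 2: 0.306×0 + 2.49×2.4 + 37.5×2.83 + (z_c − 0.306 − 39.99)×3.21
The z_c×3.21 term appears on both sides and cancels. Collect the known terms of each column as K = Σ(ρt)_known − 3.21 × (depth of known layers): K_1 = 0 − 3.21×0 = 0; K_2 = 112.101 − 3.21×(0.306 + 39.99) = −17.24916.
Balance: K_1 − x×(3.21 − 2.75) = K_2, so x = (K_1 − K_2)/(3.21 − 2.75) = 17.2492/0.46 = 37.5 km.

37.5 km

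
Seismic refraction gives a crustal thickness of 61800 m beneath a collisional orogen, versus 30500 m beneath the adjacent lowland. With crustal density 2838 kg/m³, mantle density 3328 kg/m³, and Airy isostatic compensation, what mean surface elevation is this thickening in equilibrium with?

4610 m

Excess crust Δ = 61800 m − 30500 m = 31300 m, split between elevation h and root r with h + r = Δ.
Airy balance ρ_c h = (ρ_m − ρ_c) r gives r = h ρ_c/(ρ_m − ρ_c), so h (1 + ρ_c/(ρ_m − ρ_c)) = Δ, i.e. h = Δ (ρ_m − ρ_c)/ρ_m.
h = 31300 m × 490/3328 = 4610 m.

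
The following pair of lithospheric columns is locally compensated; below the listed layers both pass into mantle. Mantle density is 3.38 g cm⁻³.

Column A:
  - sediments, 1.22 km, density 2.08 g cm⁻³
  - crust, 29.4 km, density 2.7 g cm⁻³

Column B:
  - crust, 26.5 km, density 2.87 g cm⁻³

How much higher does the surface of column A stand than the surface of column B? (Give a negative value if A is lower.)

2.39 km

For any compensation level in the mantle, the mantle terms cancel and isostasy reduces to e = (Σt_A − Σt_B) − (Σ(ρt)_A − Σ(ρt)_B) / ρ_m.
Σt_A = 30.62 km; Σt_B = 26.5 km; Σ(ρt)_A = 81.9176; Σ(ρt)_B = 76.055 (in km·g cm⁻³).
e = (30.62 − 26.5) − (81.9176 − 76.055) / 3.38 = 2.39 km.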